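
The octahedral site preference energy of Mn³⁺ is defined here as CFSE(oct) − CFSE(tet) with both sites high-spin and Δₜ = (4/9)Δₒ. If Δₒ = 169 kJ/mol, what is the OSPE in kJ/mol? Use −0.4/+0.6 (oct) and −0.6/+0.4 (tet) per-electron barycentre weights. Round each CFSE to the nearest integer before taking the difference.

Mn sits in group 7; removing 3 electrons leaves Mn³⁺ with 7 − 3 = 4 d electrons.
Octahedral high-spin t2g^3 e_g^1: CFSE = -0.6 × 169 = -101 kJ/mol.
In a tetrahedral site the filling is e^2 t2^2: CFSE(tet) = -0.4Δₜ = -0.4 × (4/9)(169) = -30 kJ/mol.
OSPE = CFSE(oct) − CFSE(tet) = -101 − (-30) = -71 kJ/mol.

-71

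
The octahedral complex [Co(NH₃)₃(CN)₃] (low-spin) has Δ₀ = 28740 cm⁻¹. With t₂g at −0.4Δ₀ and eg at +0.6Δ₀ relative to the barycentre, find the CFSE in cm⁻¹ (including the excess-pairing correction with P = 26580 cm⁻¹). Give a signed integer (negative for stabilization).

-15816

Ligand charges: 3×(+0) from NH₃ and 3×(-1) from CN⁻ sum to -3; with overall charge +0, Co is +3.
Co³⁺: group 9, so d-count = 9 − 3 = 6.
Electron filling gives t₂g⁶ eg⁰.
CFSE(orbital) = 6×(-0.4Δ₀) + 0×(0.6Δ₀) = -2.4Δ₀; with Δ₀ = 28740 cm⁻¹ that is -68976 cm⁻¹.
Relative to high-spin t₂g⁴ eg² (1 paired), the low-spin configuration has 2 additional pairs, contributing +2 × 26580 = +53160 cm⁻¹.
Overall CFSE = -68976 + 53160 = -15816 cm⁻¹.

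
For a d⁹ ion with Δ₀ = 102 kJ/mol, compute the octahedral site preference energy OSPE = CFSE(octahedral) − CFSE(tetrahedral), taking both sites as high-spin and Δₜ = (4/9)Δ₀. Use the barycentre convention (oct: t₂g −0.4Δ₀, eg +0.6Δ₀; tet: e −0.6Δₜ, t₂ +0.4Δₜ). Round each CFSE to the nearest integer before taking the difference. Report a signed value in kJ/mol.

-43

Octahedral (high-spin): t₂g⁶ eg³, CFSE = 6(−0.4) + 3(+0.6) = -0.6Δ₀ = -0.6 × 102 = -61 kJ/mol.
Tetrahedral e⁴ t₂⁵ gives -0.4Δₜ = -0.4 × (4/9) × 102 = -18 kJ/mol.
OSPE = CFSE(oct) − CFSE(tet) = -61 − (-18) = -43 kJ/mol.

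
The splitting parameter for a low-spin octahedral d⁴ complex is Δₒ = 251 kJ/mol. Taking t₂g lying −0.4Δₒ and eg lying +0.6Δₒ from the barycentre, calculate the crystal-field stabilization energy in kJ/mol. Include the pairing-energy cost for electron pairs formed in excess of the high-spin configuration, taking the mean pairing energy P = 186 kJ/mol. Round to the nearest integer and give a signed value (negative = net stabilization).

The d⁴ electrons fill as t₂g⁴ eg⁰.
CFSE(orbital) = 4×(-0.4Δₒ) + 0×(0.6Δₒ) = -1.6Δₒ; with Δₒ = 251 kJ/mol that is -402 kJ/mol.
High-spin d⁴ would be t₂g³ eg¹ with 0 pairs; low-spin has 1, so 1 excess pair costs +1P = +186 kJ/mol.
Net CFSE = -402 + 186 = -216 kJ/mol.

-216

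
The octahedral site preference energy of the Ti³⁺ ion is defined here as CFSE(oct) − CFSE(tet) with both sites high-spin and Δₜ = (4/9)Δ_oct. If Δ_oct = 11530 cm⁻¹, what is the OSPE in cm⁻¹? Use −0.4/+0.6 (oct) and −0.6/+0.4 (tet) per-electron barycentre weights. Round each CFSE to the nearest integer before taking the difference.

Ti is in group 4, so Ti³⁺ is d¹ (4 − 3 = 1).
Octahedral high-spin t2g^1 e_g^0: CFSE = -0.4 × 11530 = -4612 cm⁻¹.
Tetrahedral e^1 t2^0 gives -0.6Δₜ = -0.6 × (4/9) × 11530 = -3075 cm⁻¹.
OSPE = -4612 − (-3075) = -1537 cm⁻¹.

-1537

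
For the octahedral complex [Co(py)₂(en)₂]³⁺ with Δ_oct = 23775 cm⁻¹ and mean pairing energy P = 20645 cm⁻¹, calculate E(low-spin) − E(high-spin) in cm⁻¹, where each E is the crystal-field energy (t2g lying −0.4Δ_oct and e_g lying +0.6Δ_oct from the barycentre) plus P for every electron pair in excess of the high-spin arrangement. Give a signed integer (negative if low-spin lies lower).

-6260

Ligand charges: 2×(+0) from py and 2×(+0) from en sum to +0; with overall charge +3, Co is +3.
Group 9 minus oxidation state +3 gives a d⁶ configuration for Co³⁺.
In the high-spin limit (t2g^4 e_g^2) the orbital term is -0.4Δ_oct = -9510 cm⁻¹, with no excess pairing.
Low-spin: t2g^6 e_g^0, orbital CFSE = -2.4Δ_oct = -57060 cm⁻¹; plus 2 excess pairs × P = +41290 cm⁻¹; total -15770 cm⁻¹.
Thus E(LS) − E(HS) = -6260 cm⁻¹.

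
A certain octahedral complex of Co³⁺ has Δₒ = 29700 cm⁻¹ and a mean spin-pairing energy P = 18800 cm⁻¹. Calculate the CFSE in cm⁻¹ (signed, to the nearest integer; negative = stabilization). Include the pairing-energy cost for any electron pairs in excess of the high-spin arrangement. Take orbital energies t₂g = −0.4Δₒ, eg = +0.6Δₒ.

Co³⁺: group 9, so d-count = 9 − 3 = 6.
Δₒ > P, so pairing is preferred: the ground state is low-spin.
Configuration: t₂g⁶ eg⁰.
Orbital CFSE = -2.4Δₒ = -2.4 × 29700 = -71280 cm⁻¹.
Excess pairs vs high-spin: 3 − 1 = 2; pairing cost = +37600 cm⁻¹.
Net CFSE = -71280 + 37600 = -33680 cm⁻¹.

-33680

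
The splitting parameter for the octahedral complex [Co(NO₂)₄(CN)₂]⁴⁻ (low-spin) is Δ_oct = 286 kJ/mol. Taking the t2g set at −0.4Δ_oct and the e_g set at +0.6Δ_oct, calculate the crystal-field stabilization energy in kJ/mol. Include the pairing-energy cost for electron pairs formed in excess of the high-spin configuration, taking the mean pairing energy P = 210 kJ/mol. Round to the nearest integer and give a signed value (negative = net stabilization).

Ligand charges: 4×(-1) from NO₂⁻ and 2×(-1) from CN⁻ sum to -6; with overall charge -4, Co is +2.
Co sits in group 9; removing 2 electrons leaves Co²⁺ with 9 − 2 = 7 d electrons.
Configuration: t2g^6 e_g^1.
The orbital stabilization is -1.8Δ_oct = -1.8 × 286 = -515 kJ/mol.
High-spin d⁷ would be t2g^5 e_g^2 with 2 pairs; low-spin has 3, so 1 excess pair costs +1P = +210 kJ/mol.
Overall CFSE = -515 + 210 = -305 kJ/mol.

-305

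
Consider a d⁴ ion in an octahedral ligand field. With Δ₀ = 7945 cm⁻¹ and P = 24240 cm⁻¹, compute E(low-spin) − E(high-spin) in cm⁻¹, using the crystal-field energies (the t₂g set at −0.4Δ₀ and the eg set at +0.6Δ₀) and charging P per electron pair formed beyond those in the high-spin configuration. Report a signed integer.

In the high-spin limit (t₂g³ eg¹) the orbital term is -0.6Δ₀ = -4767 cm⁻¹, with no excess pairing.
Low-spin t₂g⁴ eg⁰ gives -1.6Δ₀ = -12712 cm⁻¹, but forming 1 extra pair costs 1P = 24240 cm⁻¹, so E(LS) = -12712 + 24240 = 11528 cm⁻¹.
Thus E(LS) − E(HS) = 16295 cm⁻¹.

16295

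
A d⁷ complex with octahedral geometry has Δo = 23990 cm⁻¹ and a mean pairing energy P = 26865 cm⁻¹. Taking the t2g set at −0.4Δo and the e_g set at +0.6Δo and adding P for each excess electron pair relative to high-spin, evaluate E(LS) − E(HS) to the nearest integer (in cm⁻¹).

2875

High-spin: t2g^5 e_g^2, CFSE = -0.8Δo = -19192 cm⁻¹.
Low-spin: t2g^6 e_g^1, orbital CFSE = -1.8Δo = -43182 cm⁻¹; plus 1 excess pair × P = +26865 cm⁻¹; total -16317 cm⁻¹.
E(LS) − E(HS) = -16317 − (-19192) = 2875 cm⁻¹.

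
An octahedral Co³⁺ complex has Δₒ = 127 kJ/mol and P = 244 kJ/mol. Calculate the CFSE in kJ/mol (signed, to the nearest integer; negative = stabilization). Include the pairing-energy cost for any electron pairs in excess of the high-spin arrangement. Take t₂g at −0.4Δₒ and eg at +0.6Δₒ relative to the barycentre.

-51

Co is in group 9, so Co³⁺ is d⁶ (9 − 3 = 6).
Δₒ < P, so pairing is avoided: the ground state is high-spin.
That gives t₂g⁴ eg².
Orbital CFSE = -0.4Δₒ = -0.4 × 127 = -51 kJ/mol.
High-spin has no excess pairs, so no pairing correction applies.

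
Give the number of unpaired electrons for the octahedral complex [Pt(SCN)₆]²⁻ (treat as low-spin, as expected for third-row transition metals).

0

Each SCN⁻ contributes -1; 6 × (-1) = -6. With overall charge -2, Pt is in the +4 oxidation state.
Group 10 minus oxidation state +4 gives a d⁶ configuration for Pt⁴⁺.
Configuration: t₂g⁶ eg⁰, giving 0 unpaired electrons.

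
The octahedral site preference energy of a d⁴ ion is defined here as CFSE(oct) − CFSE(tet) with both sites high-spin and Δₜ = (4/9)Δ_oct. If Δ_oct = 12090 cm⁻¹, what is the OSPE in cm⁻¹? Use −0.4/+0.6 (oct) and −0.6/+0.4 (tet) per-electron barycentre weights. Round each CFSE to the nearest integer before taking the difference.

-5105

Octahedral (high-spin): t₂g³ eg¹, CFSE = 3(−0.4) + 1(+0.6) = -0.6Δ_oct = -0.6 × 12090 = -7254 cm⁻¹.
Tetrahedral: e² t₂², CFSE = 2(−0.6) + 2(+0.4) = -0.4Δₜ = -0.4 × (4/9) × 12090 = -2149 cm⁻¹.
Subtracting, OSPE = -7254 − (-2149) = -5105 cm⁻¹.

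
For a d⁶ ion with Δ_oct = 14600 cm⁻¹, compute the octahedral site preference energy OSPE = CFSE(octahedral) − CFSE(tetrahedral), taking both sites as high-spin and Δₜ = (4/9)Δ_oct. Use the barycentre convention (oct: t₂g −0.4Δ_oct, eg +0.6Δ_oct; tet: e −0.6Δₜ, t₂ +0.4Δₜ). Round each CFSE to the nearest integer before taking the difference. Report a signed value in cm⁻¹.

In an octahedral site d⁶ (HS) is t₂g⁴ eg², giving CFSE(oct) = -0.4Δ_oct = -5840 cm⁻¹.
Tetrahedral: e³ t₂³, CFSE = 3(−0.6) + 3(+0.4) = -0.6Δₜ = -0.6 × (4/9) × 14600 = -3893 cm⁻¹.
OSPE = -5840 − (-3893) = -1947 cm⁻¹.

-1947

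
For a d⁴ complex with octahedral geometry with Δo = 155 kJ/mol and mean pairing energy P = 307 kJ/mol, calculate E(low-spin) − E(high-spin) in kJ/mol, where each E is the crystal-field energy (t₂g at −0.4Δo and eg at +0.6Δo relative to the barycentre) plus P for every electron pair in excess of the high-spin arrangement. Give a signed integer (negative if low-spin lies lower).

152

High-spin d⁴ fills as t₂g³ eg¹ with CFSE 3(−0.4) + 1(+0.6) = -0.6Δo = -93 kJ/mol.
Low-spin: t₂g⁴ eg⁰, orbital CFSE = -1.6Δo = -248 kJ/mol; plus 1 excess pair × P = +307 kJ/mol; total 59 kJ/mol.
E(LS) − E(HS) = 59 − (-93) = 152 kJ/mol.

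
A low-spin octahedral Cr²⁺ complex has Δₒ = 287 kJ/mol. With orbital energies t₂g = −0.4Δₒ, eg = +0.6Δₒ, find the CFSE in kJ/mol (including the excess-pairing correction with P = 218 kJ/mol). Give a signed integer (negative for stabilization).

-241

Cr is in group 6, so Cr²⁺ is d⁴ (6 − 2 = 4).
Configuration: t₂g⁴ eg⁰.
The orbital stabilization is -1.6Δₒ = -1.6 × 287 = -459 kJ/mol.
Pairing penalty: 1 pair vs 0 in the high-spin reference → 1 extra × P = 218 kJ/mol.
Overall CFSE = -459 + 218 = -241 kJ/mol.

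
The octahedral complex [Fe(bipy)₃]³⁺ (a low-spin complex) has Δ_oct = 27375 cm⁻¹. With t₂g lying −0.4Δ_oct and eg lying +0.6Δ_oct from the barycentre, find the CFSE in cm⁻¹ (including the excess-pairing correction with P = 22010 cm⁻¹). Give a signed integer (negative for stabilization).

bipy is neutral, so the +3 overall charge sits on Fe: oxidation state +3.
Group 8 minus oxidation state +3 gives a d⁵ configuration for Fe³⁺.
The d⁵ electrons fill as t₂g⁵ eg⁰.
CFSE(orbital) = 5×(-0.4Δ_oct) + 0×(0.6Δ_oct) = -2.0Δ_oct; with Δ_oct = 27375 cm⁻¹ that is -54750 cm⁻¹.
Pairing penalty: 2 pairs vs 0 in the high-spin reference → 2 extra × P = 44020 cm⁻¹.
Combining: -54750 + 44020 = -10730 cm⁻¹.

-10730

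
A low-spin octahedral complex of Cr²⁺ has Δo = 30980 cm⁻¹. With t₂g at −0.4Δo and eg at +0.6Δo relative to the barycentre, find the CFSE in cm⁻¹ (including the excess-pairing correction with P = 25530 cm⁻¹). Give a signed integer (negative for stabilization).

Group 6 minus oxidation state +2 gives a d⁴ configuration for Cr²⁺.
The d⁴ electrons fill as t₂g⁴ eg⁰.
CFSE(orbital) = 4×(-0.4Δo) + 0×(0.6Δo) = -1.6Δo; with Δo = 30980 cm⁻¹ that is -49568 cm⁻¹.
Relative to high-spin t₂g³ eg¹ (0 paired), the low-spin configuration has 1 additional pair, contributing +1 × 25530 = +25530 cm⁻¹.
Overall CFSE = -49568 + 25530 = -24038 cm⁻¹.

-24038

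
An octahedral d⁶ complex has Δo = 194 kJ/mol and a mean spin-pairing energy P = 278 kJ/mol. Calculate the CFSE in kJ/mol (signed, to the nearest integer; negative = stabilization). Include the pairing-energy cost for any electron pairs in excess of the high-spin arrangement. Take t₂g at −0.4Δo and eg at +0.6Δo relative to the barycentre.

-78

Since Δo = 194 kJ/mol < P = 278 kJ/mol, the complex adopts the high-spin configuration.
Configuration: t₂g⁴ eg².
Orbital CFSE = -0.4Δo = -0.4 × 194 = -78 kJ/mol.
High-spin has no excess pairs, so no pairing correction applies.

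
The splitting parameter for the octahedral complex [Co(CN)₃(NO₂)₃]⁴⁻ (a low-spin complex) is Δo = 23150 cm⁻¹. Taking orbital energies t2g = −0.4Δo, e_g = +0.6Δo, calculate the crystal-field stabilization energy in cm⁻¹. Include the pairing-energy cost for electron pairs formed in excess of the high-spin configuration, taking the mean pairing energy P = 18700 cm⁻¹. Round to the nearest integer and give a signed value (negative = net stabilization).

-22970

Ligand charges: 3×(-1) from CN⁻ and 3×(-1) from NO₂⁻ sum to -6; with overall charge -4, Co is +2.
Group 9 minus oxidation state +2 gives a d⁷ configuration for Co²⁺.
Electron filling gives t2g^6 e_g^1.
Orbital CFSE = 6(-0.4) + 1(0.6) = -1.8Δo = -1.8 × 23150 = -41670 cm⁻¹.
Relative to high-spin t2g^5 e_g^2 (2 paired), the low-spin configuration has 1 additional pair, contributing +1 × 18700 = +18700 cm⁻¹.
Combining: -41670 + 18700 = -22970 cm⁻¹.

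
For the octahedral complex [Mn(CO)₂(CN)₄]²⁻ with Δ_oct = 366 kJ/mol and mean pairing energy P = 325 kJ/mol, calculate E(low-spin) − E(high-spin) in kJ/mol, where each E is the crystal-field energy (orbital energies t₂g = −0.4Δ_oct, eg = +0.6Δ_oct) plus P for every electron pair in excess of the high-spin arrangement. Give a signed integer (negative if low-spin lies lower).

Ligand charges: 2×(+0) from CO and 4×(-1) from CN⁻ sum to -4; with overall charge -2, Mn is +2.
Mn is in group 7, so Mn²⁺ is d⁵ (7 − 2 = 5).
High-spin d⁵ fills as t₂g³ eg² with CFSE 3(−0.4) + 2(+0.6) = 0.0Δ_oct = 0 kJ/mol.
Low-spin t₂g⁵ eg⁰ gives -2.0Δ_oct = -732 kJ/mol, but forming 2 extra pairs costs 2P = 650 kJ/mol, so E(LS) = -732 + 650 = -82 kJ/mol.
The difference is -82 − (0) = -82 kJ/mol, so low-spin lies lower.

-82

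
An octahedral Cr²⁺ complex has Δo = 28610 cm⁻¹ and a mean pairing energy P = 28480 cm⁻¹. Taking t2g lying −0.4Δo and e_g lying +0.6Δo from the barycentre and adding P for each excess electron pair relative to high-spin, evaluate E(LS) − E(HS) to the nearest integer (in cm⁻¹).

Cr²⁺: group 6, so d-count = 6 − 2 = 4.
High-spin: t2g^3 e_g^1, CFSE = -0.6Δo = -17166 cm⁻¹.
Low-spin t2g^4 e_g^0 gives -1.6Δo = -45776 cm⁻¹, but forming 1 extra pair costs 1P = 28480 cm⁻¹, so E(LS) = -45776 + 28480 = -17296 cm⁻¹.
Thus E(LS) − E(HS) = -130 cm⁻¹.

-130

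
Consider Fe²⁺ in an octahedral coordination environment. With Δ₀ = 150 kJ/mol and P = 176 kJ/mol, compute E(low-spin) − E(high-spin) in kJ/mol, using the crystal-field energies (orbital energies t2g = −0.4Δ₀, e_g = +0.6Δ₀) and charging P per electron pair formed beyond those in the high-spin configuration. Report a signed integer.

Fe is in group 8, so Fe²⁺ is d⁶ (8 − 2 = 6).
High-spin d⁶ fills as t2g^4 e_g^2 with CFSE 4(−0.4) + 2(+0.6) = -0.4Δ₀ = -60 kJ/mol.
For low-spin the configuration is t2g^6 e_g^0: orbital energy -2.4 × 150 = -360 kJ/mol, and 2 additional pairs relative to high-spin add 352 kJ/mol, giving -8 kJ/mol.
E(LS) − E(HS) = -8 − (-60) = 52 kJ/mol.

52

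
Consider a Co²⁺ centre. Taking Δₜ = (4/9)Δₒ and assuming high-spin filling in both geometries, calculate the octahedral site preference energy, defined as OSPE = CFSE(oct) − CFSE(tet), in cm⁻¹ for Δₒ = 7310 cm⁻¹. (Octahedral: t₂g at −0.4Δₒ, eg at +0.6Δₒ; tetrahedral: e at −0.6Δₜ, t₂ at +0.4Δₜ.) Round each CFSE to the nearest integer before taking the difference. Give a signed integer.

-1949

Co sits in group 9; removing 2 electrons leaves Co²⁺ with 9 − 2 = 7 d electrons.
Octahedral (high-spin): t2g^5 e_g^2, CFSE = 5(−0.4) + 2(+0.6) = -0.8Δₒ = -0.8 × 7310 = -5848 cm⁻¹.
Tetrahedral: e^4 t2^3, CFSE = 4(−0.6) + 3(+0.4) = -1.2Δₜ = -1.2 × (4/9) × 7310 = -3899 cm⁻¹.
Subtracting, OSPE = -5848 − (-3899) = -1949 cm⁻¹.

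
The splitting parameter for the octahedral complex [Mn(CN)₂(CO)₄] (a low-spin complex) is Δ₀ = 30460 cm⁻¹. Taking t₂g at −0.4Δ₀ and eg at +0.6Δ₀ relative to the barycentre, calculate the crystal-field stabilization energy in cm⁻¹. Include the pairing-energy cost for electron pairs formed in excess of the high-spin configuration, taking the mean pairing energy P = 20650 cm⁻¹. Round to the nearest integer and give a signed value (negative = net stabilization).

Ligand charges: 2×(-1) from CN⁻ and 4×(+0) from CO sum to -2; with overall charge +0, Mn is +2.
Mn sits in group 7; removing 2 electrons leaves Mn²⁺ with 7 − 2 = 5 d electrons.
Electron filling gives t₂g⁵ eg⁰.
Orbital CFSE = 5(-0.4) + 0(0.6) = -2.0Δ₀ = -2.0 × 30460 = -60920 cm⁻¹.
Relative to high-spin t₂g³ eg² (0 paired), the low-spin configuration has 2 additional pairs, contributing +2 × 20650 = +41300 cm⁻¹.
Net CFSE = -60920 + 41300 = -19620 cm⁻¹.

-19620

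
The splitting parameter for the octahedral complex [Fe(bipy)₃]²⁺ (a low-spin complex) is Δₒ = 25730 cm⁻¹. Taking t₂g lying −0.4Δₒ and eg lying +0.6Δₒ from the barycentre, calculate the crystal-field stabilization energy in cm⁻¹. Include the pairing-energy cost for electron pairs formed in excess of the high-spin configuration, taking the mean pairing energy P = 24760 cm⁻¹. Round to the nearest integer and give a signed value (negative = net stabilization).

bipy is neutral, so the +2 overall charge sits on Fe: oxidation state +2.
Fe²⁺: group 8, so d-count = 8 − 2 = 6.
The d⁶ electrons fill as t₂g⁶ eg⁰.
Orbital CFSE = 6(-0.4) + 0(0.6) = -2.4Δₒ = -2.4 × 25730 = -61752 cm⁻¹.
Relative to high-spin t₂g⁴ eg² (1 paired), the low-spin configuration has 2 additional pairs, contributing +2 × 24760 = +49520 cm⁻¹.
Overall CFSE = -61752 + 49520 = -12232 cm⁻¹.

-12232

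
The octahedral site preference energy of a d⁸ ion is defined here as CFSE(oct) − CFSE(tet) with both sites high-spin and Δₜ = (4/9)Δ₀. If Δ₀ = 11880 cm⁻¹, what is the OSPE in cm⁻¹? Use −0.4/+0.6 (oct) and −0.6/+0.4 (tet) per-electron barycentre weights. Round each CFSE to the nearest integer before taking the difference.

-10032

Octahedral high-spin t2g^6 e_g^2: CFSE = -1.2 × 11880 = -14256 cm⁻¹.
Tetrahedral e^4 t2^4 gives -0.8Δₜ = -0.8 × (4/9) × 11880 = -4224 cm⁻¹.
OSPE = CFSE(oct) − CFSE(tet) = -14256 − (-4224) = -10032 cm⁻¹.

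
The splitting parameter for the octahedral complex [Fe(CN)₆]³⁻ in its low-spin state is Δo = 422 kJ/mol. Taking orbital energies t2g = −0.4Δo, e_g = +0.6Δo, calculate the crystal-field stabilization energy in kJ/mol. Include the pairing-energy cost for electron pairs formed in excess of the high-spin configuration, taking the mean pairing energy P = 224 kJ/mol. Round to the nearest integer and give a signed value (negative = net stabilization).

-396

Each CN⁻ contributes -1; 6 × (-1) = -6. With overall charge -3, Fe is in the +3 oxidation state.
Fe sits in group 8; removing 3 electrons leaves Fe³⁺ with 8 − 3 = 5 d electrons.
Configuration: t2g^5 e_g^0.
The orbital stabilization is -2.0Δo = -2.0 × 422 = -844 kJ/mol.
High-spin d⁵ would be t2g^3 e_g^2 with 0 pairs; low-spin has 2, so 2 excess pairs cost +2P = +448 kJ/mol.
Overall CFSE = -844 + 448 = -396 kJ/mol.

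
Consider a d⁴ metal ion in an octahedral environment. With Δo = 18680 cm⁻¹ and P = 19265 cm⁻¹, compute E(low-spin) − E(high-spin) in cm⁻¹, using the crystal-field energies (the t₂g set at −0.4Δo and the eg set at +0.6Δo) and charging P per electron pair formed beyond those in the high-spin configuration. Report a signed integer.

585

High-spin d⁴ fills as t₂g³ eg¹ with CFSE 3(−0.4) + 1(+0.6) = -0.6Δo = -11208 cm⁻¹.
For low-spin the configuration is t₂g⁴ eg⁰: orbital energy -1.6 × 18680 = -29888 cm⁻¹, and 1 additional pair relative to high-spin adds 19265 cm⁻¹, giving -10623 cm⁻¹.
The difference is -10623 − (-11208) = 585 cm⁻¹, so high-spin lies lower.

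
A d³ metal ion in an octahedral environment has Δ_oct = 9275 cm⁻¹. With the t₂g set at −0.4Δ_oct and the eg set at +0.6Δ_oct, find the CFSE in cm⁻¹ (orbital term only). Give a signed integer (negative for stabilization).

-11130

The d³ electrons fill as t₂g³ eg⁰.
The orbital stabilization is -1.2Δ_oct = -1.2 × 9275 = -11130 cm⁻¹.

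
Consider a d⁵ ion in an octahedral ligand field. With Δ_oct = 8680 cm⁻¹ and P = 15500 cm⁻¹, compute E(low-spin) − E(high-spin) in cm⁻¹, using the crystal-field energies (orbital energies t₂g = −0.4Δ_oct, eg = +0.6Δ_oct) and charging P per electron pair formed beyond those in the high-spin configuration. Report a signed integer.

13640

High-spin d⁵ fills as t₂g³ eg² with CFSE 3(−0.4) + 2(+0.6) = 0.0Δ_oct = 0 cm⁻¹.
Low-spin: t₂g⁵ eg⁰, orbital CFSE = -2.0Δ_oct = -17360 cm⁻¹; plus 2 excess pairs × P = +31000 cm⁻¹; total 13640 cm⁻¹.
E(LS) − E(HS) = 13640 − (0) = 13640 cm⁻¹.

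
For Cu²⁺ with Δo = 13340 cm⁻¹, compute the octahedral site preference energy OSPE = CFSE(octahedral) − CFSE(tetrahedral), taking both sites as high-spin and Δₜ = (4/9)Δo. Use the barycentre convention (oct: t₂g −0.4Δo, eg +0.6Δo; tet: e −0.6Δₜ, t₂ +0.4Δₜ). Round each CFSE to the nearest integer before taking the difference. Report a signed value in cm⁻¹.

-5632

Group 11 minus oxidation state +2 gives a d⁹ configuration for Cu²⁺.
Octahedral (high-spin): t2g^6 e_g^3, CFSE = 6(−0.4) + 3(+0.6) = -0.6Δo = -0.6 × 13340 = -8004 cm⁻¹.
In a tetrahedral site the filling is e^4 t2^5: CFSE(tet) = -0.4Δₜ = -0.4 × (4/9)(13340) = -2372 cm⁻¹.
Subtracting, OSPE = -8004 − (-2372) = -5632 cm⁻¹.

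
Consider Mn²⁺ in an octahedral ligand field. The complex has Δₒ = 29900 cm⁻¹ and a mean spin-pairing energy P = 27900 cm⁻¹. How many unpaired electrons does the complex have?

1

Mn sits in group 7; removing 2 electrons leaves Mn²⁺ with 7 − 2 = 5 d electrons.
Here Δₒ > P (29900 > 27900), so the low-spin state is favoured.
Filling d⁵ accordingly: t2g^5 e_g^0.
Unpaired electrons: 1.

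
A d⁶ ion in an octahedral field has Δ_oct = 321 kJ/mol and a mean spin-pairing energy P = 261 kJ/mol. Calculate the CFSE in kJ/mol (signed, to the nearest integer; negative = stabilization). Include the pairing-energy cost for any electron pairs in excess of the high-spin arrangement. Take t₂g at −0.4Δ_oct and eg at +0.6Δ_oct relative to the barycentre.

Δ_oct > P, so pairing is preferred: the ground state is low-spin.
Filling d⁶ accordingly: t₂g⁶ eg⁰.
Orbital CFSE = -2.4Δ_oct = -2.4 × 321 = -770 kJ/mol.
Excess pairs vs high-spin: 3 − 1 = 2; pairing cost = +522 kJ/mol.
Net CFSE = -770 + 522 = -248 kJ/mol.

-248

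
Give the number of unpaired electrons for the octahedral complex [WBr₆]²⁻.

Each Br⁻ contributes -1; 6 × (-1) = -6. With overall charge -2, W is in the +4 oxidation state.
W⁴⁺: group 6, so d-count = 6 − 4 = 2.
For octahedral d² the high- and low-spin configurations coincide.
Configuration: t₂g² eg⁰, giving 2 unpaired electrons.

2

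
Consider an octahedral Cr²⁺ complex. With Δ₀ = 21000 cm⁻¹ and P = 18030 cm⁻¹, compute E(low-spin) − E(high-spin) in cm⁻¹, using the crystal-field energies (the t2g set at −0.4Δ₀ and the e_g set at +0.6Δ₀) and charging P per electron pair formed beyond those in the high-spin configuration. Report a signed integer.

-2970

Cr²⁺: group 6, so d-count = 6 − 2 = 4.
In the high-spin limit (t2g^3 e_g^1) the orbital term is -0.6Δ₀ = -12600 cm⁻¹, with no excess pairing.
Low-spin: t2g^4 e_g^0, orbital CFSE = -1.6Δ₀ = -33600 cm⁻¹; plus 1 excess pair × P = +18030 cm⁻¹; total -15570 cm⁻¹.
E(LS) − E(HS) = -15570 − (-12600) = -2970 cm⁻¹.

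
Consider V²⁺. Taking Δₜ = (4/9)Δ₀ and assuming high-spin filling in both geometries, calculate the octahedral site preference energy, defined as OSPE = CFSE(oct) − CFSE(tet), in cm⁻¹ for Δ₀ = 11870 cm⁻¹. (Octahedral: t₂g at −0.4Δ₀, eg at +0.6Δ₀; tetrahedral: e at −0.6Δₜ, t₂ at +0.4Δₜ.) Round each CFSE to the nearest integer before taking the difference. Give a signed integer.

V²⁺: group 5, so d-count = 5 − 2 = 3.
In an octahedral site d³ (HS) is t2g^3 e_g^0, giving CFSE(oct) = -1.2Δ₀ = -14244 cm⁻¹.
Tetrahedral: e^2 t2^1, CFSE = 2(−0.6) + 1(+0.4) = -0.8Δₜ = -0.8 × (4/9) × 11870 = -4220 cm⁻¹.
OSPE = CFSE(oct) − CFSE(tet) = -14244 − (-4220) = -10024 cm⁻¹.

-10024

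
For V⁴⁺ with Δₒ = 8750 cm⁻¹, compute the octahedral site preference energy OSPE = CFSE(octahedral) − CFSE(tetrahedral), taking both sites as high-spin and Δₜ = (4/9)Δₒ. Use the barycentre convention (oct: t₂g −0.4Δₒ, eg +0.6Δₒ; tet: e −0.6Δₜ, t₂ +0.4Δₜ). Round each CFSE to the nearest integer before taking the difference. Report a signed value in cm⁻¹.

-1167

V sits in group 5; removing 4 electrons leaves V⁴⁺ with 5 − 4 = 1 d electrons.
Octahedral (high-spin): t2g^1 e_g^0, CFSE = 1(−0.4) + 0(+0.6) = -0.4Δₒ = -0.4 × 8750 = -3500 cm⁻¹.
Tetrahedral e^1 t2^0 gives -0.6Δₜ = -0.6 × (4/9) × 8750 = -2333 cm⁻¹.
OSPE = CFSE(oct) − CFSE(tet) = -3500 − (-2333) = -1167 cm⁻¹.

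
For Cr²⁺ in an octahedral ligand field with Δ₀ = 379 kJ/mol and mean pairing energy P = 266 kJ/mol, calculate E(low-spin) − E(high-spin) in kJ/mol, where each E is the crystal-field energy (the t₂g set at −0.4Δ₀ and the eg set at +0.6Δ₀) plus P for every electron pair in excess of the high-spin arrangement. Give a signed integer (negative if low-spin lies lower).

Cr²⁺: group 6, so d-count = 6 − 2 = 4.
High-spin d⁴ fills as t₂g³ eg¹ with CFSE 3(−0.4) + 1(+0.6) = -0.6Δ₀ = -227 kJ/mol.
Low-spin: t₂g⁴ eg⁰, orbital CFSE = -1.6Δ₀ = -606 kJ/mol; plus 1 excess pair × P = +266 kJ/mol; total -340 kJ/mol.
The difference is -340 − (-227) = -113 kJ/mol, so low-spin lies lower.

-113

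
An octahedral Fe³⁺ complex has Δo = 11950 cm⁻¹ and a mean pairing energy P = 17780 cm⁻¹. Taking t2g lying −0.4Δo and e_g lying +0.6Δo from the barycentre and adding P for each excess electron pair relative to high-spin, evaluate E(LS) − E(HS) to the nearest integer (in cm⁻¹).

11660

Fe³⁺: group 8, so d-count = 8 − 3 = 5.
High-spin: t2g^3 e_g^2, CFSE = 0.0Δo = 0 cm⁻¹.
Low-spin t2g^5 e_g^0 gives -2.0Δo = -23900 cm⁻¹, but forming 2 extra pairs costs 2P = 35560 cm⁻¹, so E(LS) = -23900 + 35560 = 11660 cm⁻¹.
The difference is 11660 − (0) = 11660 cm⁻¹, so high-spin lies lower.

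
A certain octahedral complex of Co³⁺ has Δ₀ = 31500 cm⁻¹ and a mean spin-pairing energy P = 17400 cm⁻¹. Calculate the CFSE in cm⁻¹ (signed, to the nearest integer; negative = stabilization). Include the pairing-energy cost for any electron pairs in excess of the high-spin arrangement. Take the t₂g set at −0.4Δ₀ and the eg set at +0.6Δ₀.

Co sits in group 9; removing 3 electrons leaves Co³⁺ with 9 − 3 = 6 d electrons.
Since Δ₀ = 31500 cm⁻¹ > P = 17400 cm⁻¹, the complex adopts the low-spin configuration.
Configuration: t₂g⁶ eg⁰.
Orbital CFSE = -2.4Δ₀ = -2.4 × 31500 = -75600 cm⁻¹.
Excess pairs vs high-spin: 3 − 1 = 2; pairing cost = +34800 cm⁻¹.
Net CFSE = -75600 + 34800 = -40800 cm⁻¹.

-40800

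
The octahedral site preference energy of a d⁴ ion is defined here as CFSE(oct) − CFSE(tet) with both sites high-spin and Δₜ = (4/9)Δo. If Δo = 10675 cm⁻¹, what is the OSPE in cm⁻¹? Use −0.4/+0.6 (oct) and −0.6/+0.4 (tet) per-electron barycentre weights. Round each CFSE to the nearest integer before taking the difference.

-4507

Octahedral (high-spin): t₂g³ eg¹, CFSE = 3(−0.4) + 1(+0.6) = -0.6Δo = -0.6 × 10675 = -6405 cm⁻¹.
Tetrahedral e² t₂² gives -0.4Δₜ = -0.4 × (4/9) × 10675 = -1898 cm⁻¹.
Subtracting, OSPE = -6405 − (-1898) = -4507 cm⁻¹.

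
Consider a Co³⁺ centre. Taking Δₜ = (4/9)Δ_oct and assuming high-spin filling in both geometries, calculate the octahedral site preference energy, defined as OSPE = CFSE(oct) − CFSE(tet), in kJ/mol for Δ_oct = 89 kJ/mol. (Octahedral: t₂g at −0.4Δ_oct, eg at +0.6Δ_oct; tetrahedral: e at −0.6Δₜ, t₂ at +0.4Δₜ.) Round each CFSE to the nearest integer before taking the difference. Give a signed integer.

-12

Co is in group 9, so Co³⁺ is d⁶ (9 − 3 = 6).
Octahedral (high-spin): t2g^4 e_g^2, CFSE = 4(−0.4) + 2(+0.6) = -0.4Δ_oct = -0.4 × 89 = -36 kJ/mol.
Tetrahedral e^3 t2^3 gives -0.6Δₜ = -0.6 × (4/9) × 89 = -24 kJ/mol.
OSPE = CFSE(oct) − CFSE(tet) = -36 − (-24) = -12 kJ/mol.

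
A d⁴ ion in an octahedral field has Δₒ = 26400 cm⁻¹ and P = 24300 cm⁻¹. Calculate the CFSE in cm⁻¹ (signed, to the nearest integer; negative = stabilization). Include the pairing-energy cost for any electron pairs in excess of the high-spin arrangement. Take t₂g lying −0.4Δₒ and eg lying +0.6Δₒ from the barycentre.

-17940

Since Δₒ = 26400 cm⁻¹ > P = 24300 cm⁻¹, the complex adopts the low-spin configuration.
That gives t₂g⁴ eg⁰.
Orbital CFSE = -1.6Δₒ = -1.6 × 26400 = -42240 cm⁻¹.
Excess pairs vs high-spin: 1 − 0 = 1; pairing cost = +24300 cm⁻¹.
Net CFSE = -42240 + 24300 = -17940 cm⁻¹.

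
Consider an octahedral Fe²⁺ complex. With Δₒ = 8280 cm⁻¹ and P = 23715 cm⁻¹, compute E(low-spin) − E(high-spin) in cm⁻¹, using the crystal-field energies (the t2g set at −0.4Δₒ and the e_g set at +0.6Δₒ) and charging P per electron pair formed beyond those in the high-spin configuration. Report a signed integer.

Group 8 minus oxidation state +2 gives a d⁶ configuration for Fe²⁺.
In the high-spin limit (t2g^4 e_g^2) the orbital term is -0.4Δₒ = -3312 cm⁻¹, with no excess pairing.
Low-spin t2g^6 e_g^0 gives -2.4Δₒ = -19872 cm⁻¹, but forming 2 extra pairs costs 2P = 47430 cm⁻¹, so E(LS) = -19872 + 47430 = 27558 cm⁻¹.
Thus E(LS) − E(HS) = 30870 cm⁻¹.

30870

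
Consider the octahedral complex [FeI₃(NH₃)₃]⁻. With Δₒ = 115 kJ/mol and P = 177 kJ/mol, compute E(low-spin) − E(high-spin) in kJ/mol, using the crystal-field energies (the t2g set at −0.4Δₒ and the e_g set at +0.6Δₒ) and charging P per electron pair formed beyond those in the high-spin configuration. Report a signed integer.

124

Ligand charges: 3×(-1) from I⁻ and 3×(+0) from NH₃ sum to -3; with overall charge -1, Fe is +2.
Fe²⁺: group 8, so d-count = 8 − 2 = 6.
High-spin: t2g^4 e_g^2, CFSE = -0.4Δₒ = -46 kJ/mol.
Low-spin: t2g^6 e_g^0, orbital CFSE = -2.4Δₒ = -276 kJ/mol; plus 2 excess pairs × P = +354 kJ/mol; total 78 kJ/mol.
Thus E(LS) − E(HS) = 124 kJ/mol.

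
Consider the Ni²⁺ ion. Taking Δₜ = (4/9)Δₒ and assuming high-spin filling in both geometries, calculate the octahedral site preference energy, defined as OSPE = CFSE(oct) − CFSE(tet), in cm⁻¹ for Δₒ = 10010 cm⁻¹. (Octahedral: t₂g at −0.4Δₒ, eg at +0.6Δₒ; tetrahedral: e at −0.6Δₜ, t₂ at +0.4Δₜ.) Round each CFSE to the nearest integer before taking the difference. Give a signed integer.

Ni sits in group 10; removing 2 electrons leaves Ni²⁺ with 10 − 2 = 8 d electrons.
Octahedral high-spin t₂g⁶ eg²: CFSE = -1.2 × 10010 = -12012 cm⁻¹.
Tetrahedral: e⁴ t₂⁴, CFSE = 4(−0.6) + 4(+0.4) = -0.8Δₜ = -0.8 × (4/9) × 10010 = -3559 cm⁻¹.
OSPE = CFSE(oct) − CFSE(tet) = -12012 − (-3559) = -8453 cm⁻¹.

-8453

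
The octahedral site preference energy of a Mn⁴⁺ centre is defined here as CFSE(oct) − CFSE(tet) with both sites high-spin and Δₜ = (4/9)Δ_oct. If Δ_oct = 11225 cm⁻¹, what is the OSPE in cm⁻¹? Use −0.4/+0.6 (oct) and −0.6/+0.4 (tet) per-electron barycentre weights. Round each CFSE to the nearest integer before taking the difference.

-9479

Mn⁴⁺: group 7, so d-count = 7 − 4 = 3.
Octahedral high-spin t₂g³ eg⁰: CFSE = -1.2 × 11225 = -13470 cm⁻¹.
Tetrahedral e² t₂¹ gives -0.8Δₜ = -0.8 × (4/9) × 11225 = -3991 cm⁻¹.
Subtracting, OSPE = -13470 − (-3991) = -9479 cm⁻¹.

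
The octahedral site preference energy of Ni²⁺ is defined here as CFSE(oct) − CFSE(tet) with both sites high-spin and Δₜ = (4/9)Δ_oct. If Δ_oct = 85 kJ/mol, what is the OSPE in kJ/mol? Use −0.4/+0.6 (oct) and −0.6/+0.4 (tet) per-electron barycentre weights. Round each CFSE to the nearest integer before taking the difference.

Ni²⁺: group 10, so d-count = 10 − 2 = 8.
In an octahedral site d⁸ (HS) is t₂g⁶ eg², giving CFSE(oct) = -1.2Δ_oct = -102 kJ/mol.
In a tetrahedral site the filling is e⁴ t₂⁴: CFSE(tet) = -0.8Δₜ = -0.8 × (4/9)(85) = -30 kJ/mol.
Subtracting, OSPE = -102 − (-30) = -72 kJ/mol.

-72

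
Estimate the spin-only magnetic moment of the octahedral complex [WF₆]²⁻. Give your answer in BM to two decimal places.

2.83 BM

Each F⁻ contributes -1; 6 × (-1) = -6. With overall charge -2, W is in the +4 oxidation state.
W sits in group 6; removing 4 electrons leaves W⁴⁺ with 6 − 4 = 2 d electrons.
For octahedral d² the high- and low-spin configurations coincide.
Configuration: t₂g² eg⁰ → 2 unpaired electrons.
μ(spin-only) = √[2(2+2)] = √8 ≈ 2.83 BM.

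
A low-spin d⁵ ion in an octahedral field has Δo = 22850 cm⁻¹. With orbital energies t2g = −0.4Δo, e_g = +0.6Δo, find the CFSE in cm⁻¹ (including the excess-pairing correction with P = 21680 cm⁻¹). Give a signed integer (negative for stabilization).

-2340

Electron filling gives t2g^5 e_g^0.
The orbital stabilization is -2.0Δo = -2.0 × 22850 = -45700 cm⁻¹.
Relative to high-spin t2g^3 e_g^2 (0 paired), the low-spin configuration has 2 additional pairs, contributing +2 × 21680 = +43360 cm⁻¹.
Combining: -45700 + 43360 = -2340 cm⁻¹.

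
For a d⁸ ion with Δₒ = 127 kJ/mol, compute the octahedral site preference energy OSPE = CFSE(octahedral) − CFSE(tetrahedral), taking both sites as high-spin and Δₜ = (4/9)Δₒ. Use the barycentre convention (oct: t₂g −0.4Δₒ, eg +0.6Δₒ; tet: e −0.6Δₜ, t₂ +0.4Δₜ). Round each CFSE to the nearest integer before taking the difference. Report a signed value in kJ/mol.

Octahedral high-spin t₂g⁶ eg²: CFSE = -1.2 × 127 = -152 kJ/mol.
Tetrahedral: e⁴ t₂⁴, CFSE = 4(−0.6) + 4(+0.4) = -0.8Δₜ = -0.8 × (4/9) × 127 = -45 kJ/mol.
OSPE = CFSE(oct) − CFSE(tet) = -152 − (-45) = -107 kJ/mol.

-107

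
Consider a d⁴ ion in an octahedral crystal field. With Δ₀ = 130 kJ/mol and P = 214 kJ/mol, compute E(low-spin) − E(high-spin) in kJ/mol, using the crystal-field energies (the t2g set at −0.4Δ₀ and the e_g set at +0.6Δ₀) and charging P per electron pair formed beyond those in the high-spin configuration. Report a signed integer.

84

In the high-spin limit (t2g^3 e_g^1) the orbital term is -0.6Δ₀ = -78 kJ/mol, with no excess pairing.
Low-spin t2g^4 e_g^0 gives -1.6Δ₀ = -208 kJ/mol, but forming 1 extra pair costs 1P = 214 kJ/mol, so E(LS) = -208 + 214 = 6 kJ/mol.
E(LS) − E(HS) = 6 − (-78) = 84 kJ/mol.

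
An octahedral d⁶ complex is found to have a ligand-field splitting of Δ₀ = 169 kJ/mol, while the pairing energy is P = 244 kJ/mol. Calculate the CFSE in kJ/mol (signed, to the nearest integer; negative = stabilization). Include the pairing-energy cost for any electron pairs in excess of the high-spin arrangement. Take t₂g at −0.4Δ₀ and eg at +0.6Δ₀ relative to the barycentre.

Since Δ₀ = 169 kJ/mol < P = 244 kJ/mol, the complex adopts the high-spin configuration.
Configuration: t₂g⁴ eg².
Orbital CFSE = -0.4Δ₀ = -0.4 × 169 = -68 kJ/mol.
High-spin has no excess pairs, so no pairing correction applies.

-68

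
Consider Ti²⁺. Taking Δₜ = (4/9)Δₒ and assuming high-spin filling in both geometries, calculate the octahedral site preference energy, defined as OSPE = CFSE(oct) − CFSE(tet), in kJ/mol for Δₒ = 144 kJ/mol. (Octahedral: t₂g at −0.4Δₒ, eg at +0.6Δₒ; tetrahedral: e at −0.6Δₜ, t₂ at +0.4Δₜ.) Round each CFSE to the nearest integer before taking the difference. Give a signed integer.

-38

Ti sits in group 4; removing 2 electrons leaves Ti²⁺ with 4 − 2 = 2 d electrons.
Octahedral (high-spin): t₂g² eg⁰, CFSE = 2(−0.4) + 0(+0.6) = -0.8Δₒ = -0.8 × 144 = -115 kJ/mol.
In a tetrahedral site the filling is e² t₂⁰: CFSE(tet) = -1.2Δₜ = -1.2 × (4/9)(144) = -77 kJ/mol.
Subtracting, OSPE = -115 − (-77) = -38 kJ/mol.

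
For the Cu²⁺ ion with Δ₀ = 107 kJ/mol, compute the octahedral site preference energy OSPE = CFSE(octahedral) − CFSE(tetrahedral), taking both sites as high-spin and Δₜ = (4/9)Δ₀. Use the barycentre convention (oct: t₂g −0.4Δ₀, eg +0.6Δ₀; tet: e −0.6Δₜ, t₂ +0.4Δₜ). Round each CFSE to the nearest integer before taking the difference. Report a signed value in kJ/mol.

Cu is in group 11, so Cu²⁺ is d⁹ (11 − 2 = 9).
Octahedral high-spin t2g^6 e_g^3: CFSE = -0.6 × 107 = -64 kJ/mol.
Tetrahedral: e^4 t2^5, CFSE = 4(−0.6) + 5(+0.4) = -0.4Δₜ = -0.4 × (4/9) × 107 = -19 kJ/mol.
OSPE = CFSE(oct) − CFSE(tet) = -64 − (-19) = -45 kJ/mol.

-45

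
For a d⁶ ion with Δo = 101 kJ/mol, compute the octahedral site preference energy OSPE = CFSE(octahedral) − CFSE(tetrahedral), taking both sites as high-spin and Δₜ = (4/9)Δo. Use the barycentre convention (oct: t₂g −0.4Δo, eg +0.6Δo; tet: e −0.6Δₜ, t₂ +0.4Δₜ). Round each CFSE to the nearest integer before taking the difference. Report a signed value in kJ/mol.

Octahedral (high-spin): t2g^4 e_g^2, CFSE = 4(−0.4) + 2(+0.6) = -0.4Δo = -0.4 × 101 = -40 kJ/mol.
In a tetrahedral site the filling is e^3 t2^3: CFSE(tet) = -0.6Δₜ = -0.6 × (4/9)(101) = -27 kJ/mol.
OSPE = CFSE(oct) − CFSE(tet) = -40 − (-27) = -13 kJ/mol.

-13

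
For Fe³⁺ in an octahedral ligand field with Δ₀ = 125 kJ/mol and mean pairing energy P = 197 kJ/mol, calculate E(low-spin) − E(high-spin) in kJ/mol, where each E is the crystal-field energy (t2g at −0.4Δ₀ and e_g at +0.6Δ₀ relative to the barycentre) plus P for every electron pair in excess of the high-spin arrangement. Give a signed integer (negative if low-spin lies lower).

144

Fe sits in group 8; removing 3 electrons leaves Fe³⁺ with 8 − 3 = 5 d electrons.
High-spin: t2g^3 e_g^2, CFSE = 0.0Δ₀ = 0 kJ/mol.
For low-spin the configuration is t2g^5 e_g^0: orbital energy -2.0 × 125 = -250 kJ/mol, and 2 additional pairs relative to high-spin add 394 kJ/mol, giving 144 kJ/mol.
Thus E(LS) − E(HS) = 144 kJ/mol.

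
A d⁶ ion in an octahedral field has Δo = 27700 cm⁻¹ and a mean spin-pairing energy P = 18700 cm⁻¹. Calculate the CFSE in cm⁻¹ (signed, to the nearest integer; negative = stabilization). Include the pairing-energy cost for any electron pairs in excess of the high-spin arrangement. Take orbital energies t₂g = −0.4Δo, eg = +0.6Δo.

Since Δo = 27700 cm⁻¹ > P = 18700 cm⁻¹, the complex adopts the low-spin configuration.
Configuration: t₂g⁶ eg⁰.
Orbital CFSE = -2.4Δo = -2.4 × 27700 = -66480 cm⁻¹.
Excess pairs vs high-spin: 3 − 1 = 2; pairing cost = +37400 cm⁻¹.
Net CFSE = -66480 + 37400 = -29080 cm⁻¹.

-29080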